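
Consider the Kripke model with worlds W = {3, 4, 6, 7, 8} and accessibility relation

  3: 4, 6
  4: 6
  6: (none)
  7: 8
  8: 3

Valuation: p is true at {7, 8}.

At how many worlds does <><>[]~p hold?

3

3: successors {4, 6}; <>[]~p there: 4:T, 6:F. ✓
4: successors {6}; <>[]~p there: 6:F. ✗
6: no successors, so <><>[]~p fails. ✗
7: successors {8}; <>[]~p there: 8:T. ✓
8: successors {3}; <>[]~p there: 3:T. ✓
Satisfying worlds: {3, 7, 8}.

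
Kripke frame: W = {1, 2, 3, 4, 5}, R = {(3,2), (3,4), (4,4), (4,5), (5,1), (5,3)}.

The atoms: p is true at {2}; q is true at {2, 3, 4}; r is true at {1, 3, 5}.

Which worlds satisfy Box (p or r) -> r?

{1, 3, 4, 5}

1: Box (p or r) is T, r is T. ✓
2: Box (p or r) is T, r is F. ✗
3: Box (p or r) is F, r is T. ✓
4: Box (p or r) is F, r is F. ✓
5: Box (p or r) is T, r is T. ✓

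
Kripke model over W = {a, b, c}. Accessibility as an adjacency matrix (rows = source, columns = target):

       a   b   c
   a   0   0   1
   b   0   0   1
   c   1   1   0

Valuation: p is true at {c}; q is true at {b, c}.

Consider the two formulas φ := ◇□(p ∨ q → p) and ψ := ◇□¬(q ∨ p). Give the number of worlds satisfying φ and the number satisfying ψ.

1 and 0

For ◇□(p ∨ q → p):
a: successors {c}; □(p ∨ q → p) there: c:F. ✗
b: successors {c}; □(p ∨ q → p) there: c:F. ✗
c: successors {a, b}; □(p ∨ q → p) there: a:T, b:T. ✓
— 1 world.
For ◇□¬(q ∨ p):
a: successors {c}; □¬(q ∨ p) there: c:F. ✗
b: successors {c}; □¬(q ∨ p) there: c:F. ✗
c: successors {a, b}; □¬(q ∨ p) there: a:F, b:F. ✗
— 0 worlds.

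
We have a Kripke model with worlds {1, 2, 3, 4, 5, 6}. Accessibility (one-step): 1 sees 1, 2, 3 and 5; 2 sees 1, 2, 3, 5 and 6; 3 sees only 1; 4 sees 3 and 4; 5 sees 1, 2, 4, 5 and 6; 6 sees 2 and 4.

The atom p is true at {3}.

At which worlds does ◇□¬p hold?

{1, 2, 4, 5}

1: successors {1, 2, 3, 5}; □¬p there: 1:F, 2:F, 3:T, 5:T. ✓
2: successors {1, 2, 3, 5, 6}; □¬p there: 1:F, 2:F, 3:T, 5:T, 6:T. ✓
3: successors {1}; □¬p there: 1:F. ✗
4: successors {3, 4}; □¬p there: 3:T, 4:F. ✓
5: successors {1, 2, 4, 5, 6}; □¬p there: 1:F, 2:F, 4:F, 5:T, 6:T. ✓
6: successors {2, 4}; □¬p there: 2:F, 4:F. ✗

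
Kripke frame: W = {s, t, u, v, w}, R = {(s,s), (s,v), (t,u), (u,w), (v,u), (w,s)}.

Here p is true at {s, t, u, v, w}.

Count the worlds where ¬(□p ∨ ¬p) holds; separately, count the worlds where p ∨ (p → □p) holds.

0 and 5

For ¬(□p ∨ ¬p):
s: □p ∨ ¬p is T. ✗
t: □p ∨ ¬p is T. ✗
u: □p ∨ ¬p is T. ✗
v: □p ∨ ¬p is T. ✗
w: □p ∨ ¬p is T. ✗
— 0 worlds.
For p ∨ (p → □p):
s: p is T, p → □p is T. ✓
t: p is T, p → □p is T. ✓
u: p is T, p → □p is T. ✓
v: p is T, p → □p is T. ✓
w: p is T, p → □p is T. ✓
— 5 worlds.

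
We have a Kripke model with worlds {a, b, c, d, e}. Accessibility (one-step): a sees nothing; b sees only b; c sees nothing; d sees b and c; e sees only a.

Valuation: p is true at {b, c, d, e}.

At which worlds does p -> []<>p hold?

a: p is F, []<>p is T. ✓
b: p is T, []<>p is T. ✓
c: p is T, []<>p is T. ✓
d: p is T, []<>p is F. ✗
e: p is T, []<>p is F. ✗

{a, b, c}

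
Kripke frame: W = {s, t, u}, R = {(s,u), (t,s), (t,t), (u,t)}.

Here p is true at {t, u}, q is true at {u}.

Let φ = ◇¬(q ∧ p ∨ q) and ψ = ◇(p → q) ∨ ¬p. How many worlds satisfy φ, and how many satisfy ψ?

2 and 2

For ◇¬(q ∧ p ∨ q):
s: successors {u}; ¬(q ∧ p ∨ q) there: u:F. ✗
t: successors {s, t}; ¬(q ∧ p ∨ q) there: s:T, t:T. ✓
u: successors {t}; ¬(q ∧ p ∨ q) there: t:T. ✓
— 2 worlds.
For ◇(p → q) ∨ ¬p:
s: ◇(p → q) is T, ¬p is T. ✓
t: ◇(p → q) is T, ¬p is F. ✓
u: ◇(p → q) is F, ¬p is F. ✗
— 2 worlds.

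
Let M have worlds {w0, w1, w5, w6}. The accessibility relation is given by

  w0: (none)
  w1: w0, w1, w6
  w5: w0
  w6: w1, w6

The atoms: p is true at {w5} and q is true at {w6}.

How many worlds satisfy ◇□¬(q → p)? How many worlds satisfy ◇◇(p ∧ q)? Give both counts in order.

For ◇□¬(q → p):
w0: no successors, so ◇□¬(q → p) fails. ✗
w1: successors {w0, w1, w6}; □¬(q → p) there: w0:T, w1:F, w6:F. ✓
w5: successors {w0}; □¬(q → p) there: w0:T. ✓
w6: successors {w1, w6}; □¬(q → p) there: w1:F, w6:F. ✗
— 2 worlds.
For ◇◇(p ∧ q):
w0: no successors, so ◇◇(p ∧ q) fails. ✗
w1: successors {w0, w1, w6}; ◇(p ∧ q) there: w0:F, w1:F, w6:F. ✗
w5: successors {w0}; ◇(p ∧ q) there: w0:F. ✗
w6: successors {w1, w6}; ◇(p ∧ q) there: w1:F, w6:F. ✗
— 0 worlds.

2 and 0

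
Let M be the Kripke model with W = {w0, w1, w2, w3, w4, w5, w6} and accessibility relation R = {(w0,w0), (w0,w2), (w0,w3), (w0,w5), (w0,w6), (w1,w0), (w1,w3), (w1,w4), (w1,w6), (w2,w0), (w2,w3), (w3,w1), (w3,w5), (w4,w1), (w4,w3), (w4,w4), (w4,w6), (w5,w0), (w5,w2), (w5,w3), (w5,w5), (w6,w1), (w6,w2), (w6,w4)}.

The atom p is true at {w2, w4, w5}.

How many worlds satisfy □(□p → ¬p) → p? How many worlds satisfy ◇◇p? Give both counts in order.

For □(□p → ¬p) → p:
w0: □(□p → ¬p) is T, p is F. ✗
w1: □(□p → ¬p) is T, p is F. ✗
w2: □(□p → ¬p) is T, p is T. ✓
w3: □(□p → ¬p) is T, p is F. ✗
w4: □(□p → ¬p) is T, p is T. ✓
w5: □(□p → ¬p) is T, p is T. ✓
w6: □(□p → ¬p) is T, p is F. ✗
— 3 worlds.
For ◇◇p:
w0: successors {w0, w2, w3, w5, w6}; ◇p there: w0:T, w2:F, w3:T, w5:T, w6:T. ✓
w1: successors {w0, w3, w4, w6}; ◇p there: w0:T, w3:T, w4:T, w6:T. ✓
w2: successors {w0, w3}; ◇p there: w0:T, w3:T. ✓
w3: successors {w1, w5}; ◇p there: w1:T, w5:T. ✓
w4: successors {w1, w3, w4, w6}; ◇p there: w1:T, w3:T, w4:T, w6:T. ✓
w5: successors {w0, w2, w3, w5}; ◇p there: w0:T, w2:F, w3:T, w5:T. ✓
w6: successors {w1, w2, w4}; ◇p there: w1:T, w2:F, w4:T. ✓
— 7 worlds.

3 and 7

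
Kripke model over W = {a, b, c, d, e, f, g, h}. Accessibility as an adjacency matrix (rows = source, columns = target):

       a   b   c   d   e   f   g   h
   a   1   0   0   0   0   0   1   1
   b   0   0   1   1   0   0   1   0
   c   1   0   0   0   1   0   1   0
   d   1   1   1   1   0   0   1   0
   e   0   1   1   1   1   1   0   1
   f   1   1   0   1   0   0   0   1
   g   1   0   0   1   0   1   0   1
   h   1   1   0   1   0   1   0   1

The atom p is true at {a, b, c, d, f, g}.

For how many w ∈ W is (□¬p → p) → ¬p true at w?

2

a: □¬p → p is T, ¬p is F. ✗
b: □¬p → p is T, ¬p is F. ✗
c: □¬p → p is T, ¬p is F. ✗
d: □¬p → p is T, ¬p is F. ✗
e: □¬p → p is T, ¬p is T. ✓
f: □¬p → p is T, ¬p is F. ✗
g: □¬p → p is T, ¬p is F. ✗
h: □¬p → p is T, ¬p is T. ✓
Satisfying worlds: {e, h}.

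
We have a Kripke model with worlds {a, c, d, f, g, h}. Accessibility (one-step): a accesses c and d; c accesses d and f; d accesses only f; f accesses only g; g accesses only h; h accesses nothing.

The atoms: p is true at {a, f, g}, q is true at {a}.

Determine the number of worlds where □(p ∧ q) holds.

a: successors {c, d}; p ∧ q there: c:F, d:F. ✗
c: successors {d, f}; p ∧ q there: d:F, f:F. ✗
d: successors {f}; p ∧ q there: f:F. ✗
f: successors {g}; p ∧ q there: g:F. ✗
g: successors {h}; p ∧ q there: h:F. ✗
h: no successors, so □(p ∧ q) holds vacuously. ✓
Satisfying worlds: {h}.

1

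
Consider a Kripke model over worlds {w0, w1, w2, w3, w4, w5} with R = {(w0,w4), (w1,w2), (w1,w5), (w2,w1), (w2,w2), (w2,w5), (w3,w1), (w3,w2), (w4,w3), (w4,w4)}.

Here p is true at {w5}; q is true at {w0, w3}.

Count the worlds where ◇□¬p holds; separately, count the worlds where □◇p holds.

For ◇□¬p:
w0: successors {w4}; □¬p there: w4:T. ✓
w1: successors {w2, w5}; □¬p there: w2:F, w5:T. ✓
w2: successors {w1, w2, w5}; □¬p there: w1:F, w2:F, w5:T. ✓
w3: successors {w1, w2}; □¬p there: w1:F, w2:F. ✗
w4: successors {w3, w4}; □¬p there: w3:T, w4:T. ✓
w5: no successors, so ◇□¬p fails. ✗
— 4 worlds.
For □◇p:
w0: successors {w4}; ◇p there: w4:F. ✗
w1: successors {w2, w5}; ◇p there: w2:T, w5:F. ✗
w2: successors {w1, w2, w5}; ◇p there: w1:T, w2:T, w5:F. ✗
w3: successors {w1, w2}; ◇p there: w1:T, w2:T. ✓
w4: successors {w3, w4}; ◇p there: w3:F, w4:F. ✗
w5: no successors, so □◇p holds vacuously. ✓
— 2 worlds.

4 and 2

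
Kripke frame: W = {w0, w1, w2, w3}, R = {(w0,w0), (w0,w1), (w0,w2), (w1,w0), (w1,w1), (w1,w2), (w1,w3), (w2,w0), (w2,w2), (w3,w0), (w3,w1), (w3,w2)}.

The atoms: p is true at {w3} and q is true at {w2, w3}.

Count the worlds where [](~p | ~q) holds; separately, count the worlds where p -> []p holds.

3 and 3

For [](~p | ~q):
w0: successors {w0, w1, w2}; ~p | ~q there: w0:T, w1:T, w2:T. ✓
w1: successors {w0, w1, w2, w3}; ~p | ~q there: w0:T, w1:T, w2:T, w3:F. ✗
w2: successors {w0, w2}; ~p | ~q there: w0:T, w2:T. ✓
w3: successors {w0, w1, w2}; ~p | ~q there: w0:T, w1:T, w2:T. ✓
— 3 worlds.
For p -> []p:
w0: p is F, []p is F. ✓
w1: p is F, []p is F. ✓
w2: p is F, []p is F. ✓
w3: p is T, []p is F. ✗
— 3 worlds.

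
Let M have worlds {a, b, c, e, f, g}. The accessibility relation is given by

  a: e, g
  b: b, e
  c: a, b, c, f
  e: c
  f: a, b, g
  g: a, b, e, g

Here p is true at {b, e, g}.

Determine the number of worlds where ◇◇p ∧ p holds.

a: ◇◇p is T, p is F. ✗
b: ◇◇p is T, p is T. ✓
c: ◇◇p is T, p is F. ✗
e: ◇◇p is T, p is T. ✓
f: ◇◇p is T, p is F. ✗
g: ◇◇p is T, p is T. ✓
Satisfying worlds: {b, e, g}.

3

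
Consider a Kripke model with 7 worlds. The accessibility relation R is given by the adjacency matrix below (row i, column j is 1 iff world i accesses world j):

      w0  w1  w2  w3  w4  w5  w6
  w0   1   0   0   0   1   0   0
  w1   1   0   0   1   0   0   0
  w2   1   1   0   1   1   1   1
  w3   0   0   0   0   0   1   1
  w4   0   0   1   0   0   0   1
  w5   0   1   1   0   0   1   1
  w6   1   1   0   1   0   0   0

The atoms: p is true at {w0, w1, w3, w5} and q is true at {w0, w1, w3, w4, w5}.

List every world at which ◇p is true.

{w0, w1, w2, w3, w5, w6}

w0: successors {w0, w4}; p there: w0:T, w4:F. ✓
w1: successors {w0, w3}; p there: w0:T, w3:T. ✓
w2: successors {w0, w1, w3, w4, w5, w6}; p there: w0:T, w1:T, w3:T, w4:F, w5:T, w6:F. ✓
w3: successors {w5, w6}; p there: w5:T, w6:F. ✓
w4: successors {w2, w6}; p there: w2:F, w6:F. ✗
w5: successors {w1, w2, w5, w6}; p there: w1:T, w2:F, w5:T, w6:F. ✓
w6: successors {w0, w1, w3}; p there: w0:T, w1:T, w3:T. ✓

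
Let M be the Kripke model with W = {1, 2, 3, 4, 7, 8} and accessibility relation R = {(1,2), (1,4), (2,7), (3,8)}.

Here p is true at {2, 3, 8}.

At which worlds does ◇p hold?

1: successors {2, 4}; p there: 2:T, 4:F. ✓
2: successors {7}; p there: 7:F. ✗
3: successors {8}; p there: 8:T. ✓
4: no successors, so ◇p fails. ✗
7: no successors, so ◇p fails. ✗
8: no successors, so ◇p fails. ✗

{1, 3}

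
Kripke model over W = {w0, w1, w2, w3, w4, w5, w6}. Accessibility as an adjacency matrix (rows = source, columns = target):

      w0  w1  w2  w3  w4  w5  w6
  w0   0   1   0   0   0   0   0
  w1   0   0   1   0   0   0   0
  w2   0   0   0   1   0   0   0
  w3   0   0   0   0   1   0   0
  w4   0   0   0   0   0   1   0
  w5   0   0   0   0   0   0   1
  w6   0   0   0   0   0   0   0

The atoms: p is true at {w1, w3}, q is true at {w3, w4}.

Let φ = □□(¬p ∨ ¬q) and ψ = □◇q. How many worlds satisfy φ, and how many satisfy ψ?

6 and 3

For □□(¬p ∨ ¬q):
w0: successors {w1}; □(¬p ∨ ¬q) there: w1:T. ✓
w1: successors {w2}; □(¬p ∨ ¬q) there: w2:F. ✗
w2: successors {w3}; □(¬p ∨ ¬q) there: w3:T. ✓
w3: successors {w4}; □(¬p ∨ ¬q) there: w4:T. ✓
w4: successors {w5}; □(¬p ∨ ¬q) there: w5:T. ✓
w5: successors {w6}; □(¬p ∨ ¬q) there: w6:T. ✓
w6: no successors, so □□(¬p ∨ ¬q) holds vacuously. ✓
— 6 worlds.
For □◇q:
w0: successors {w1}; ◇q there: w1:F. ✗
w1: successors {w2}; ◇q there: w2:T. ✓
w2: successors {w3}; ◇q there: w3:T. ✓
w3: successors {w4}; ◇q there: w4:F. ✗
w4: successors {w5}; ◇q there: w5:F. ✗
w5: successors {w6}; ◇q there: w6:F. ✗
w6: no successors, so □◇q holds vacuously. ✓
— 3 worlds.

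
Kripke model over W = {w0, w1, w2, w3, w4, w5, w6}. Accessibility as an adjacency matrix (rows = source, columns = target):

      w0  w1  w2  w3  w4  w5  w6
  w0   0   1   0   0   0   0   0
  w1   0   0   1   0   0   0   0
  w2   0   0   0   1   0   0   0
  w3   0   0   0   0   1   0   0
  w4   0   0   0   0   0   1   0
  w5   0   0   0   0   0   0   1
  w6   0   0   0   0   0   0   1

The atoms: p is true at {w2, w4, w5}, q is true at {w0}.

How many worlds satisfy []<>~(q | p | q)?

w0: successors {w1}; <>~(q | p | q) there: w1:F. ✗
w1: successors {w2}; <>~(q | p | q) there: w2:T. ✓
w2: successors {w3}; <>~(q | p | q) there: w3:F. ✗
w3: successors {w4}; <>~(q | p | q) there: w4:F. ✗
w4: successors {w5}; <>~(q | p | q) there: w5:T. ✓
w5: successors {w6}; <>~(q | p | q) there: w6:T. ✓
w6: successors {w6}; <>~(q | p | q) there: w6:T. ✓
Satisfying worlds: {w1, w4, w5, w6}.

4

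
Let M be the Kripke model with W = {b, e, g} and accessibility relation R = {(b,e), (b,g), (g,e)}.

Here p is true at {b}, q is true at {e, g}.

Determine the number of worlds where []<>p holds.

1

b: successors {e, g}; <>p there: e:F, g:F. ✗
e: no successors, so []<>p holds vacuously. ✓
g: successors {e}; <>p there: e:F. ✗
Satisfying worlds: {e}.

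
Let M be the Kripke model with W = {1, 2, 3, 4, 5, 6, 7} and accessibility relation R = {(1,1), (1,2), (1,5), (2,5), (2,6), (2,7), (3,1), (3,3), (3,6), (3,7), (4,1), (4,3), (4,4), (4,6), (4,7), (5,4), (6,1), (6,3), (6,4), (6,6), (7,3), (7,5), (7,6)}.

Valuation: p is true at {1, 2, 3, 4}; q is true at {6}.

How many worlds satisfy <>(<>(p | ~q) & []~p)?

1

1: successors {1, 2, 5}; <>(p | ~q) & []~p there: 1:F, 2:T, 5:F. ✓
2: successors {5, 6, 7}; <>(p | ~q) & []~p there: 5:F, 6:F, 7:F. ✗
3: successors {1, 3, 6, 7}; <>(p | ~q) & []~p there: 1:F, 3:F, 6:F, 7:F. ✗
4: successors {1, 3, 4, 6, 7}; <>(p | ~q) & []~p there: 1:F, 3:F, 4:F, 6:F, 7:F. ✗
5: successors {4}; <>(p | ~q) & []~p there: 4:F. ✗
6: successors {1, 3, 4, 6}; <>(p | ~q) & []~p there: 1:F, 3:F, 4:F, 6:F. ✗
7: successors {3, 5, 6}; <>(p | ~q) & []~p there: 3:F, 5:F, 6:F. ✗
Satisfying worlds: {1}.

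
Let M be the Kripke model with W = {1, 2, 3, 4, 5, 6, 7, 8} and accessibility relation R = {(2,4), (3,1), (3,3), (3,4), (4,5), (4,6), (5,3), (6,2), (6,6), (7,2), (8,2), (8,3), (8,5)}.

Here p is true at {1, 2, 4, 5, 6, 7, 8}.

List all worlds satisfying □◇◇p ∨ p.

{1, 2, 4, 5, 6, 7, 8}

1: □◇◇p is T, p is T. ✓
2: □◇◇p is T, p is T. ✓
3: □◇◇p is F, p is F. ✗
4: □◇◇p is T, p is T. ✓
5: □◇◇p is T, p is T. ✓
6: □◇◇p is T, p is T. ✓
7: □◇◇p is T, p is T. ✓
8: □◇◇p is T, p is T. ✓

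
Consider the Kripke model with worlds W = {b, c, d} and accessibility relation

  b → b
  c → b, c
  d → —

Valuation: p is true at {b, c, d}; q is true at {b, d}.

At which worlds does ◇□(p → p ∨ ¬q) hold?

b: successors {b}; □(p → p ∨ ¬q) there: b:T. ✓
c: successors {b, c}; □(p → p ∨ ¬q) there: b:T, c:T. ✓
d: no successors, so ◇□(p → p ∨ ¬q) fails. ✗

{b, c}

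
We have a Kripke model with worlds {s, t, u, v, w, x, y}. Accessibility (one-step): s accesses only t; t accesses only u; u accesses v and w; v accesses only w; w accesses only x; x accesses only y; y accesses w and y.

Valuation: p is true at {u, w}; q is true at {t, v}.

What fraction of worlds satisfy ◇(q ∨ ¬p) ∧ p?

s: ◇(q ∨ ¬p) is T, p is F. ✗
t: ◇(q ∨ ¬p) is F, p is F. ✗
u: ◇(q ∨ ¬p) is T, p is T. ✓
v: ◇(q ∨ ¬p) is F, p is F. ✗
w: ◇(q ∨ ¬p) is T, p is T. ✓
x: ◇(q ∨ ¬p) is T, p is F. ✗
y: ◇(q ∨ ¬p) is T, p is F. ✗
That's 2 of 7 worlds, so 2/7.

2/7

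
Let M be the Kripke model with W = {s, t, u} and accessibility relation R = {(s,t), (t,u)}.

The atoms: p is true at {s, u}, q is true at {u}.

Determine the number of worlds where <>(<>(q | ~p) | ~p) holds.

1

s: successors {t}; <>(q | ~p) | ~p there: t:T. ✓
t: successors {u}; <>(q | ~p) | ~p there: u:F. ✗
u: no successors, so <>(<>(q | ~p) | ~p) fails. ✗
Satisfying worlds: {s}.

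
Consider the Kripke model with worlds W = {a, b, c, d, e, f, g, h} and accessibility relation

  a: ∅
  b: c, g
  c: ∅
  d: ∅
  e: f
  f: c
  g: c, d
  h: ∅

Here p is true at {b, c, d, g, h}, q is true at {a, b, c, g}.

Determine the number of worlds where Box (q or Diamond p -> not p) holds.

5

a: no successors, so Box (q or Diamond p -> not p) holds vacuously. ✓
b: successors {c, g}; q or Diamond p -> not p there: c:F, g:F. ✗
c: no successors, so Box (q or Diamond p -> not p) holds vacuously. ✓
d: no successors, so Box (q or Diamond p -> not p) holds vacuously. ✓
e: successors {f}; q or Diamond p -> not p there: f:T. ✓
f: successors {c}; q or Diamond p -> not p there: c:F. ✗
g: successors {c, d}; q or Diamond p -> not p there: c:F, d:T. ✗
h: no successors, so Box (q or Diamond p -> not p) holds vacuously. ✓
Satisfying worlds: {a, c, d, e, h}.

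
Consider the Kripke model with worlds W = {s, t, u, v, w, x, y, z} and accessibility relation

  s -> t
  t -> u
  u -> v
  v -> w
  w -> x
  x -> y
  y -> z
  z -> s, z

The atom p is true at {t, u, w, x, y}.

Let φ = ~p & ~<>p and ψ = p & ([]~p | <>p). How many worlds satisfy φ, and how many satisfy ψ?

For ~p & ~<>p:
s: ~p is T, ~<>p is F. ✗
t: ~p is F, ~<>p is F. ✗
u: ~p is F, ~<>p is T. ✗
v: ~p is T, ~<>p is F. ✗
w: ~p is F, ~<>p is F. ✗
x: ~p is F, ~<>p is F. ✗
y: ~p is F, ~<>p is T. ✗
z: ~p is T, ~<>p is T. ✓
— 1 world.
For p & ([]~p | <>p):
s: p is F, []~p | <>p is T. ✗
t: p is T, []~p | <>p is T. ✓
u: p is T, []~p | <>p is T. ✓
v: p is F, []~p | <>p is T. ✗
w: p is T, []~p | <>p is T. ✓
x: p is T, []~p | <>p is T. ✓
y: p is T, []~p | <>p is T. ✓
z: p is F, []~p | <>p is T. ✗
— 5 worlds.

1 and 5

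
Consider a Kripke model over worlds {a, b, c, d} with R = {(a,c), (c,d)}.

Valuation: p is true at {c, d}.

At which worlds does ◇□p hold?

{a, c}

a: successors {c}; □p there: c:T. ✓
b: no successors, so ◇□p fails. ✗
c: successors {d}; □p there: d:T. ✓
d: no successors, so ◇□p fails. ✗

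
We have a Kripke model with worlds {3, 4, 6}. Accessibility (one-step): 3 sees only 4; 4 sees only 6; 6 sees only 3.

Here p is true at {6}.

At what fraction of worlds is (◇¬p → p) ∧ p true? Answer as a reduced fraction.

1/3

3: ◇¬p → p is F, p is F. ✗
4: ◇¬p → p is T, p is F. ✗
6: ◇¬p → p is T, p is T. ✓
That's 1 of 3 worlds, so 1/3.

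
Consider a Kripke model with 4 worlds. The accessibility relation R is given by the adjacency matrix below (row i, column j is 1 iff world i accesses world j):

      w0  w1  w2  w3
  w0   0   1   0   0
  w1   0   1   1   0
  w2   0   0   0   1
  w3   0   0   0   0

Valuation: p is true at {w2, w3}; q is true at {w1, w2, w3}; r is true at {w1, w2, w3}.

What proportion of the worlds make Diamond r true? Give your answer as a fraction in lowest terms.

3/4

w0: successors {w1}; r there: w1:T. ✓
w1: successors {w1, w2}; r there: w1:T, w2:T. ✓
w2: successors {w3}; r there: w3:T. ✓
w3: no successors, so Diamond r fails. ✗
That's 3 of 4 worlds, so 3/4.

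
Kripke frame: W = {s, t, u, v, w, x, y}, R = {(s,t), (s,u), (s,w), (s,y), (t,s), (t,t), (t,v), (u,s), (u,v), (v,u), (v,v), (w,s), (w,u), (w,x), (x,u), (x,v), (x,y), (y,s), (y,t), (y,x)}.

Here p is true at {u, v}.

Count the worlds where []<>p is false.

2

s: successors {t, u, w, y}; <>p there: t:T, u:T, w:T, y:F. ✗
t: successors {s, t, v}; <>p there: s:T, t:T, v:T. ✓
u: successors {s, v}; <>p there: s:T, v:T. ✓
v: successors {u, v}; <>p there: u:T, v:T. ✓
w: successors {s, u, x}; <>p there: s:T, u:T, x:T. ✓
x: successors {u, v, y}; <>p there: u:T, v:T, y:F. ✗
y: successors {s, t, x}; <>p there: s:T, t:T, x:T. ✓
Satisfying worlds: {t, u, v, w, y}.
So []<>p fails at the other 2 worlds.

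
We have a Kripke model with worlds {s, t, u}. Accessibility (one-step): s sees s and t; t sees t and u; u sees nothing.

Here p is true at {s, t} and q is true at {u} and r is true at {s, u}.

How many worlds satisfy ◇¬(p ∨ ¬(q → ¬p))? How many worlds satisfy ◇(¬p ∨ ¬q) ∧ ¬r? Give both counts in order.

1 and 1

For ◇¬(p ∨ ¬(q → ¬p)):
s: successors {s, t}; ¬(p ∨ ¬(q → ¬p)) there: s:F, t:F. ✗
t: successors {t, u}; ¬(p ∨ ¬(q → ¬p)) there: t:F, u:T. ✓
u: no successors, so ◇¬(p ∨ ¬(q → ¬p)) fails. ✗
— 1 world.
For ◇(¬p ∨ ¬q) ∧ ¬r:
s: ◇(¬p ∨ ¬q) is T, ¬r is F. ✗
t: ◇(¬p ∨ ¬q) is T, ¬r is T. ✓
u: ◇(¬p ∨ ¬q) is F, ¬r is F. ✗
— 1 world.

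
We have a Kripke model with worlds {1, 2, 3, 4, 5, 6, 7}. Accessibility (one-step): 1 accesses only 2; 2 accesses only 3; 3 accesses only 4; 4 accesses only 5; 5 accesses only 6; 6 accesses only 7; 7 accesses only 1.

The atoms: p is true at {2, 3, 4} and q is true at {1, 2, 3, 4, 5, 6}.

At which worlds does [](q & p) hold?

{1, 2, 3}

1: successors {2}; q & p there: 2:T. ✓
2: successors {3}; q & p there: 3:T. ✓
3: successors {4}; q & p there: 4:T. ✓
4: successors {5}; q & p there: 5:F. ✗
5: successors {6}; q & p there: 6:F. ✗
6: successors {7}; q & p there: 7:F. ✗
7: successors {1}; q & p there: 1:F. ✗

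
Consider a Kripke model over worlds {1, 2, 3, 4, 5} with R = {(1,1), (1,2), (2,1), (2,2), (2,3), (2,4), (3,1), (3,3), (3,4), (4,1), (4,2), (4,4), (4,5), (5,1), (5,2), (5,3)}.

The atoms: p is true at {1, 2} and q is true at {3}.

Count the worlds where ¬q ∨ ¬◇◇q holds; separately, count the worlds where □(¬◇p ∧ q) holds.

4 and 0

For ¬q ∨ ¬◇◇q:
1: ¬q is T, ¬◇◇q is F. ✓
2: ¬q is T, ¬◇◇q is F. ✓
3: ¬q is F, ¬◇◇q is F. ✗
4: ¬q is T, ¬◇◇q is F. ✓
5: ¬q is T, ¬◇◇q is F. ✓
— 4 worlds.
For □(¬◇p ∧ q):
1: successors {1, 2}; ¬◇p ∧ q there: 1:F, 2:F. ✗
2: successors {1, 2, 3, 4}; ¬◇p ∧ q there: 1:F, 2:F, 3:F, 4:F. ✗
3: successors {1, 3, 4}; ¬◇p ∧ q there: 1:F, 3:F, 4:F. ✗
4: successors {1, 2, 4, 5}; ¬◇p ∧ q there: 1:F, 2:F, 4:F, 5:F. ✗
5: successors {1, 2, 3}; ¬◇p ∧ q there: 1:F, 2:F, 3:F. ✗
— 0 worlds.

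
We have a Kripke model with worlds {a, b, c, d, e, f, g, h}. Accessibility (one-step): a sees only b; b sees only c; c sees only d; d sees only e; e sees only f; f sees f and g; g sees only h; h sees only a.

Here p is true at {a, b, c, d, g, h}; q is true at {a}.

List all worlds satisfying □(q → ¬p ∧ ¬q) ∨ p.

a: □(q → ¬p ∧ ¬q) is T, p is T. ✓
b: □(q → ¬p ∧ ¬q) is T, p is T. ✓
c: □(q → ¬p ∧ ¬q) is T, p is T. ✓
d: □(q → ¬p ∧ ¬q) is T, p is T. ✓
e: □(q → ¬p ∧ ¬q) is T, p is F. ✓
f: □(q → ¬p ∧ ¬q) is T, p is F. ✓
g: □(q → ¬p ∧ ¬q) is T, p is T. ✓
h: □(q → ¬p ∧ ¬q) is F, p is T. ✓

{a, b, c, d, e, f, g, h}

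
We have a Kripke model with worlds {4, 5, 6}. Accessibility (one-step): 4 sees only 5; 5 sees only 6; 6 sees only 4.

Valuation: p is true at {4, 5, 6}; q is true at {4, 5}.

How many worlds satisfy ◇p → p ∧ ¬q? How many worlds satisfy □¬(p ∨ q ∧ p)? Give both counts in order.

For ◇p → p ∧ ¬q:
4: ◇p is T, p ∧ ¬q is F. ✗
5: ◇p is T, p ∧ ¬q is F. ✗
6: ◇p is T, p ∧ ¬q is T. ✓
— 1 world.
For □¬(p ∨ q ∧ p):
4: successors {5}; ¬(p ∨ q ∧ p) there: 5:F. ✗
5: successors {6}; ¬(p ∨ q ∧ p) there: 6:F. ✗
6: successors {4}; ¬(p ∨ q ∧ p) there: 4:F. ✗
— 0 worlds.

1 and 0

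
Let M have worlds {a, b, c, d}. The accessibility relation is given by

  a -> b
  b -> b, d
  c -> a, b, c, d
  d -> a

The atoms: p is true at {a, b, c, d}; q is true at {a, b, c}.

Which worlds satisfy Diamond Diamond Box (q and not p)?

a: successors {b}; Diamond Box (q and not p) there: b:F. ✗
b: successors {b, d}; Diamond Box (q and not p) there: b:F, d:F. ✗
c: successors {a, b, c, d}; Diamond Box (q and not p) there: a:F, b:F, c:F, d:F. ✗
d: successors {a}; Diamond Box (q and not p) there: a:F. ✗

∅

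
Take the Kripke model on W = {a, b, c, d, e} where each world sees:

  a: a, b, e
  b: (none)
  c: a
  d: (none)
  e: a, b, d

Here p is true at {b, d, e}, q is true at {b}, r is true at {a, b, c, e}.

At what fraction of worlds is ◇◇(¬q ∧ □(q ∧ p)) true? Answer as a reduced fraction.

1/5

a: successors {a, b, e}; ◇(¬q ∧ □(q ∧ p)) there: a:F, b:F, e:T. ✓
b: no successors, so ◇◇(¬q ∧ □(q ∧ p)) fails. ✗
c: successors {a}; ◇(¬q ∧ □(q ∧ p)) there: a:F. ✗
d: no successors, so ◇◇(¬q ∧ □(q ∧ p)) fails. ✗
e: successors {a, b, d}; ◇(¬q ∧ □(q ∧ p)) there: a:F, b:F, d:F. ✗
That's 1 of 5 worlds, so 1/5.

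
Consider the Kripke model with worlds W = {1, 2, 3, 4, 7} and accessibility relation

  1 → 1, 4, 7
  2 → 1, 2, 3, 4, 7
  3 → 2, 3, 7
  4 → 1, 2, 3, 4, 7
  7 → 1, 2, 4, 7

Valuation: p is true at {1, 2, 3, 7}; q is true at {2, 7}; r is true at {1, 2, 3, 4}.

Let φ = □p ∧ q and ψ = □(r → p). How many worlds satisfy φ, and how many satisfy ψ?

For □p ∧ q:
1: □p is F, q is F. ✗
2: □p is F, q is T. ✗
3: □p is T, q is F. ✗
4: □p is F, q is F. ✗
7: □p is F, q is T. ✗
— 0 worlds.
For □(r → p):
1: successors {1, 4, 7}; r → p there: 1:T, 4:F, 7:T. ✗
2: successors {1, 2, 3, 4, 7}; r → p there: 1:T, 2:T, 3:T, 4:F, 7:T. ✗
3: successors {2, 3, 7}; r → p there: 2:T, 3:T, 7:T. ✓
4: successors {1, 2, 3, 4, 7}; r → p there: 1:T, 2:T, 3:T, 4:F, 7:T. ✗
7: successors {1, 2, 4, 7}; r → p there: 1:T, 2:T, 4:F, 7:T. ✗
— 1 world.

0 and 1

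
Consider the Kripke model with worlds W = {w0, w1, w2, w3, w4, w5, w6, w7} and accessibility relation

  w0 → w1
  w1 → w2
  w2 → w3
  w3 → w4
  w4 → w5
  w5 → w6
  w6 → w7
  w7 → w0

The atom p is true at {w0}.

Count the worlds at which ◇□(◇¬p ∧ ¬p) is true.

6

w0: successors {w1}; □(◇¬p ∧ ¬p) there: w1:T. ✓
w1: successors {w2}; □(◇¬p ∧ ¬p) there: w2:T. ✓
w2: successors {w3}; □(◇¬p ∧ ¬p) there: w3:T. ✓
w3: successors {w4}; □(◇¬p ∧ ¬p) there: w4:T. ✓
w4: successors {w5}; □(◇¬p ∧ ¬p) there: w5:T. ✓
w5: successors {w6}; □(◇¬p ∧ ¬p) there: w6:F. ✗
w6: successors {w7}; □(◇¬p ∧ ¬p) there: w7:F. ✗
w7: successors {w0}; □(◇¬p ∧ ¬p) there: w0:T. ✓
Satisfying worlds: {w0, w1, w2, w3, w4, w7}.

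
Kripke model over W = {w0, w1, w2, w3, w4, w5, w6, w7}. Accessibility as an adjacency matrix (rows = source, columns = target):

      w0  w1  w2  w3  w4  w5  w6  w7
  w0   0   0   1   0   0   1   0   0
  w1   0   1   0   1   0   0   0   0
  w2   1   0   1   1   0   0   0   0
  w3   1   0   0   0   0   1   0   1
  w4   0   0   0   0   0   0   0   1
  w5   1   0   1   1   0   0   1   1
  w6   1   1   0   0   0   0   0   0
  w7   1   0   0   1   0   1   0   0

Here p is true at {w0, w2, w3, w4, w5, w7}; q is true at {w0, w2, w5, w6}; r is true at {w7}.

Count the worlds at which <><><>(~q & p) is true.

w0: successors {w2, w5}; <><>(~q & p) there: w2:T, w5:T. ✓
w1: successors {w1, w3}; <><>(~q & p) there: w1:T, w3:T. ✓
w2: successors {w0, w2, w3}; <><>(~q & p) there: w0:T, w2:T, w3:T. ✓
w3: successors {w0, w5, w7}; <><>(~q & p) there: w0:T, w5:T, w7:T. ✓
w4: successors {w7}; <><>(~q & p) there: w7:T. ✓
w5: successors {w0, w2, w3, w6, w7}; <><>(~q & p) there: w0:T, w2:T, w3:T, w6:T, w7:T. ✓
w6: successors {w0, w1}; <><>(~q & p) there: w0:T, w1:T. ✓
w7: successors {w0, w3, w5}; <><>(~q & p) there: w0:T, w3:T, w5:T. ✓
Satisfying worlds: {w0, w1, w2, w3, w4, w5, w6, w7}.

8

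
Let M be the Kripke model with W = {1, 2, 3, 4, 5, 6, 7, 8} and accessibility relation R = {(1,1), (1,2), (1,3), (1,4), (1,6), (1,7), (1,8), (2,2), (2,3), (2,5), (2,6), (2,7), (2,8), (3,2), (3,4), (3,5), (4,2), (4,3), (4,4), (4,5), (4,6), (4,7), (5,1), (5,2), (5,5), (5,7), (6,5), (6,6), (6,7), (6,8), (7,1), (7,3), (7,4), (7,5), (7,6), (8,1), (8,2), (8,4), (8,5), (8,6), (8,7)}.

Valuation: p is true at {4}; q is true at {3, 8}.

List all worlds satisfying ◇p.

{1, 3, 4, 7, 8}

1: successors {1, 2, 3, 4, 6, 7, 8}; p there: 1:F, 2:F, 3:F, 4:T, 6:F, 7:F, 8:F. ✓
2: successors {2, 3, 5, 6, 7, 8}; p there: 2:F, 3:F, 5:F, 6:F, 7:F, 8:F. ✗
3: successors {2, 4, 5}; p there: 2:F, 4:T, 5:F. ✓
4: successors {2, 3, 4, 5, 6, 7}; p there: 2:F, 3:F, 4:T, 5:F, 6:F, 7:F. ✓
5: successors {1, 2, 5, 7}; p there: 1:F, 2:F, 5:F, 7:F. ✗
6: successors {5, 6, 7, 8}; p there: 5:F, 6:F, 7:F, 8:F. ✗
7: successors {1, 3, 4, 5, 6}; p there: 1:F, 3:F, 4:T, 5:F, 6:F. ✓
8: successors {1, 2, 4, 5, 6, 7}; p there: 1:F, 2:F, 4:T, 5:F, 6:F, 7:F. ✓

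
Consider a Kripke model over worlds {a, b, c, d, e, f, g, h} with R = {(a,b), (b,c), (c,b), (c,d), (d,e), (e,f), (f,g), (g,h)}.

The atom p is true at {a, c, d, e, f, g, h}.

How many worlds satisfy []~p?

2

a: successors {b}; ~p there: b:T. ✓
b: successors {c}; ~p there: c:F. ✗
c: successors {b, d}; ~p there: b:T, d:F. ✗
d: successors {e}; ~p there: e:F. ✗
e: successors {f}; ~p there: f:F. ✗
f: successors {g}; ~p there: g:F. ✗
g: successors {h}; ~p there: h:F. ✗
h: no successors, so []~p holds vacuously. ✓
Satisfying worlds: {a, h}.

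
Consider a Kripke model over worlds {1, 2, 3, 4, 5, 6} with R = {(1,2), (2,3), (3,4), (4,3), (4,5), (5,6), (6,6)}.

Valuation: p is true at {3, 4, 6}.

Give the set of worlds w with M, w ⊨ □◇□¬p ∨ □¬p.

1: □◇□¬p is F, □¬p is T. ✓
2: □◇□¬p is F, □¬p is F. ✗
3: □◇□¬p is F, □¬p is F. ✗
4: □◇□¬p is F, □¬p is F. ✗
5: □◇□¬p is F, □¬p is F. ✗
6: □◇□¬p is F, □¬p is F. ✗

{1}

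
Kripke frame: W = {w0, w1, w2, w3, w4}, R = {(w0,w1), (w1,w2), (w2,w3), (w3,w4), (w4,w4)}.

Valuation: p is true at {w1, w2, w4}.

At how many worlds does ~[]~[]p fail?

w0: []~[]p is F. ✓
w1: []~[]p is T. ✗
w2: []~[]p is F. ✓
w3: []~[]p is F. ✓
w4: []~[]p is F. ✓
Satisfying worlds: {w0, w2, w3, w4}.
So ~[]~[]p fails at the other 1 world.

1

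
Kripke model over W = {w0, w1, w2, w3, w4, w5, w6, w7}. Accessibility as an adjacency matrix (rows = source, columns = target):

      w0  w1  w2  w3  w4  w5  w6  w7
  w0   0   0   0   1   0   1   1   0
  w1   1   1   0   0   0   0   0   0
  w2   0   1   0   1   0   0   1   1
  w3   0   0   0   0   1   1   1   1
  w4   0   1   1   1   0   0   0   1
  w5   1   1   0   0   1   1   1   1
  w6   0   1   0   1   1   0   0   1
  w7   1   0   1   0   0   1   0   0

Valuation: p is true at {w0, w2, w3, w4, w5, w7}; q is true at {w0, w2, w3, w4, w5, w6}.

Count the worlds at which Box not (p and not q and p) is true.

w0: successors {w3, w5, w6}; not (p and not q and p) there: w3:T, w5:T, w6:T. ✓
w1: successors {w0, w1}; not (p and not q and p) there: w0:T, w1:T. ✓
w2: successors {w1, w3, w6, w7}; not (p and not q and p) there: w1:T, w3:T, w6:T, w7:F. ✗
w3: successors {w4, w5, w6, w7}; not (p and not q and p) there: w4:T, w5:T, w6:T, w7:F. ✗
w4: successors {w1, w2, w3, w7}; not (p and not q and p) there: w1:T, w2:T, w3:T, w7:F. ✗
w5: successors {w0, w1, w4, w5, w6, w7}; not (p and not q and p) there: w0:T, w1:T, w4:T, w5:T, w6:T, w7:F. ✗
w6: successors {w1, w3, w4, w7}; not (p and not q and p) there: w1:T, w3:T, w4:T, w7:F. ✗
w7: successors {w0, w2, w5}; not (p and not q and p) there: w0:T, w2:T, w5:T. ✓
Satisfying worlds: {w0, w1, w7}.

3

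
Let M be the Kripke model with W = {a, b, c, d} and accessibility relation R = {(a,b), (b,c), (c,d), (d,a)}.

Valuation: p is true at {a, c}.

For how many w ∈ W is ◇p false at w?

2

a: successors {b}; p there: b:F. ✗
b: successors {c}; p there: c:T. ✓
c: successors {d}; p there: d:F. ✗
d: successors {a}; p there: a:T. ✓
Satisfying worlds: {b, d}.
So ◇p fails at the other 2 worlds.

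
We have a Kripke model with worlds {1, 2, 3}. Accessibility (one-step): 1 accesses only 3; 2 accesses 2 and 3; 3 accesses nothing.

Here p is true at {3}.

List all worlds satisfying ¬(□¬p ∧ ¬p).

{1, 2, 3}

1: □¬p ∧ ¬p is F. ✓
2: □¬p ∧ ¬p is F. ✓
3: □¬p ∧ ¬p is F. ✓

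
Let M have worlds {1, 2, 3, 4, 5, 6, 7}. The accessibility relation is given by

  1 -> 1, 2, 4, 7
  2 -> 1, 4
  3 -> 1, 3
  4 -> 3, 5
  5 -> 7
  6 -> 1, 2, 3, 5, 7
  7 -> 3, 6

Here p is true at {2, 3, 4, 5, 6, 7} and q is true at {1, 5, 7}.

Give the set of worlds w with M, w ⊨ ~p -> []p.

{2, 3, 4, 5, 6, 7}

1: ~p is T, []p is F. ✗
2: ~p is F, []p is F. ✓
3: ~p is F, []p is F. ✓
4: ~p is F, []p is T. ✓
5: ~p is F, []p is T. ✓
6: ~p is F, []p is F. ✓
7: ~p is F, []p is T. ✓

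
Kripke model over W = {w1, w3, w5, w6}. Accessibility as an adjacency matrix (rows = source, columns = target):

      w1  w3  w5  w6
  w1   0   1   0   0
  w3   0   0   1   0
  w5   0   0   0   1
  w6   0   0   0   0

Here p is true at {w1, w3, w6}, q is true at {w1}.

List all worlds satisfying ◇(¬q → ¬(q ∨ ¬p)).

w1: successors {w3}; ¬q → ¬(q ∨ ¬p) there: w3:T. ✓
w3: successors {w5}; ¬q → ¬(q ∨ ¬p) there: w5:F. ✗
w5: successors {w6}; ¬q → ¬(q ∨ ¬p) there: w6:T. ✓
w6: no successors, so ◇(¬q → ¬(q ∨ ¬p)) fails. ✗

{w1, w5}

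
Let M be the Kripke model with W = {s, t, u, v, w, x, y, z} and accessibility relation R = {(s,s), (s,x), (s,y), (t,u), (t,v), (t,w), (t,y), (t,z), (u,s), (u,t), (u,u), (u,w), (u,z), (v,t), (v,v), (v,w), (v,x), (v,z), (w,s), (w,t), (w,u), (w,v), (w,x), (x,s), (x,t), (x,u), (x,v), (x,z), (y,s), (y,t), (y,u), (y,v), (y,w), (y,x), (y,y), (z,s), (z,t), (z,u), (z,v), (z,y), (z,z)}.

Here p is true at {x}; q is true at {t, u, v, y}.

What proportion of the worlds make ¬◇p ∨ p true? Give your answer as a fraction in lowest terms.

1/2

s: ¬◇p is F, p is F. ✗
t: ¬◇p is T, p is F. ✓
u: ¬◇p is T, p is F. ✓
v: ¬◇p is F, p is F. ✗
w: ¬◇p is F, p is F. ✗
x: ¬◇p is T, p is T. ✓
y: ¬◇p is F, p is F. ✗
z: ¬◇p is T, p is F. ✓
That's 4 of 8 worlds, so 4/8 = 1/2.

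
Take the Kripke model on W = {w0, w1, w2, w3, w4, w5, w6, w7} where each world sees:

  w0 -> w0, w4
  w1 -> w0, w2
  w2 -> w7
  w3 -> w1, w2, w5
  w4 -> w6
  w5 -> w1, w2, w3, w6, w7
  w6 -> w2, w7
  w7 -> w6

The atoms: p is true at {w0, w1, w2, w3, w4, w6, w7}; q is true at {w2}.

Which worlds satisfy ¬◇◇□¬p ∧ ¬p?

{w5}

w0: ¬◇◇□¬p is T, ¬p is F. ✗
w1: ¬◇◇□¬p is T, ¬p is F. ✗
w2: ¬◇◇□¬p is T, ¬p is F. ✗
w3: ¬◇◇□¬p is T, ¬p is F. ✗
w4: ¬◇◇□¬p is T, ¬p is F. ✗
w5: ¬◇◇□¬p is T, ¬p is T. ✓
w6: ¬◇◇□¬p is T, ¬p is F. ✗
w7: ¬◇◇□¬p is T, ¬p is F. ✗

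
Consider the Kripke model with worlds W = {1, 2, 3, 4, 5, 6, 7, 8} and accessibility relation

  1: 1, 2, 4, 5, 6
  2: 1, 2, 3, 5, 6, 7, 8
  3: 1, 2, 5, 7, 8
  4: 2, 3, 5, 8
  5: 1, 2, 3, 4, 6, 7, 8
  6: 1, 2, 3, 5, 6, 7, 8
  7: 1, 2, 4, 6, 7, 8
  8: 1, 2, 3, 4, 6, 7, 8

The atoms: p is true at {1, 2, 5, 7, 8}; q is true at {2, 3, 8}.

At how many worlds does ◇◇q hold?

8

1: successors {1, 2, 4, 5, 6}; ◇q there: 1:T, 2:T, 4:T, 5:T, 6:T. ✓
2: successors {1, 2, 3, 5, 6, 7, 8}; ◇q there: 1:T, 2:T, 3:T, 5:T, 6:T, 7:T, 8:T. ✓
3: successors {1, 2, 5, 7, 8}; ◇q there: 1:T, 2:T, 5:T, 7:T, 8:T. ✓
4: successors {2, 3, 5, 8}; ◇q there: 2:T, 3:T, 5:T, 8:T. ✓
5: successors {1, 2, 3, 4, 6, 7, 8}; ◇q there: 1:T, 2:T, 3:T, 4:T, 6:T, 7:T, 8:T. ✓
6: successors {1, 2, 3, 5, 6, 7, 8}; ◇q there: 1:T, 2:T, 3:T, 5:T, 6:T, 7:T, 8:T. ✓
7: successors {1, 2, 4, 6, 7, 8}; ◇q there: 1:T, 2:T, 4:T, 6:T, 7:T, 8:T. ✓
8: successors {1, 2, 3, 4, 6, 7, 8}; ◇q there: 1:T, 2:T, 3:T, 4:T, 6:T, 7:T, 8:T. ✓
Satisfying worlds: {1, 2, 3, 4, 5, 6, 7, 8}.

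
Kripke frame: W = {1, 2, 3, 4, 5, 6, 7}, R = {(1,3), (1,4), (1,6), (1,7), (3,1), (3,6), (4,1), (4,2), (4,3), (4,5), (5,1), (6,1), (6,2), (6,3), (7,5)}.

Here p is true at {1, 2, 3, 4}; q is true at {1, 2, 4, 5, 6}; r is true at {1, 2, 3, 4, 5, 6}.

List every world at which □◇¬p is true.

{2, 5}

1: successors {3, 4, 6, 7}; ◇¬p there: 3:T, 4:T, 6:F, 7:T. ✗
2: no successors, so □◇¬p holds vacuously. ✓
3: successors {1, 6}; ◇¬p there: 1:T, 6:F. ✗
4: successors {1, 2, 3, 5}; ◇¬p there: 1:T, 2:F, 3:T, 5:F. ✗
5: successors {1}; ◇¬p there: 1:T. ✓
6: successors {1, 2, 3}; ◇¬p there: 1:T, 2:F, 3:T. ✗
7: successors {5}; ◇¬p there: 5:F. ✗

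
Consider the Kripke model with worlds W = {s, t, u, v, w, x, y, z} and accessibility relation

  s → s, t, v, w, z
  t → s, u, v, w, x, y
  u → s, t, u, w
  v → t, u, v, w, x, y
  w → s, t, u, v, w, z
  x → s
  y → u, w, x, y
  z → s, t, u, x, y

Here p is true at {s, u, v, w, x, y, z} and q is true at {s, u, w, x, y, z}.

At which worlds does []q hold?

{x, y}

s: successors {s, t, v, w, z}; q there: s:T, t:F, v:F, w:T, z:T. ✗
t: successors {s, u, v, w, x, y}; q there: s:T, u:T, v:F, w:T, x:T, y:T. ✗
u: successors {s, t, u, w}; q there: s:T, t:F, u:T, w:T. ✗
v: successors {t, u, v, w, x, y}; q there: t:F, u:T, v:F, w:T, x:T, y:T. ✗
w: successors {s, t, u, v, w, z}; q there: s:T, t:F, u:T, v:F, w:T, z:T. ✗
x: successors {s}; q there: s:T. ✓
y: successors {u, w, x, y}; q there: u:T, w:T, x:T, y:T. ✓
z: successors {s, t, u, x, y}; q there: s:T, t:F, u:T, x:T, y:T. ✗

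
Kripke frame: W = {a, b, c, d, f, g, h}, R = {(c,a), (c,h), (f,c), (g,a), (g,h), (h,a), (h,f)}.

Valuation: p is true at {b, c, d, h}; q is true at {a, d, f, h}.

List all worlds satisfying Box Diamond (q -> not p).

{a, b, d, f}

a: no successors, so Box Diamond (q -> not p) holds vacuously. ✓
b: no successors, so Box Diamond (q -> not p) holds vacuously. ✓
c: successors {a, h}; Diamond (q -> not p) there: a:F, h:T. ✗
d: no successors, so Box Diamond (q -> not p) holds vacuously. ✓
f: successors {c}; Diamond (q -> not p) there: c:T. ✓
g: successors {a, h}; Diamond (q -> not p) there: a:F, h:T. ✗
h: successors {a, f}; Diamond (q -> not p) there: a:F, f:T. ✗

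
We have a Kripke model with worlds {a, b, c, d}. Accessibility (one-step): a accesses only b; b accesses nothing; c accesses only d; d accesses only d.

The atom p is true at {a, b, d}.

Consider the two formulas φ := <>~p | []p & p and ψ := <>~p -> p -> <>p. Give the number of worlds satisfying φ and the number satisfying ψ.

For <>~p | []p & p:
a: <>~p is F, []p & p is T. ✓
b: <>~p is F, []p & p is T. ✓
c: <>~p is F, []p & p is F. ✗
d: <>~p is F, []p & p is T. ✓
— 3 worlds.
For <>~p -> p -> <>p:
a: <>~p is F, p -> <>p is T. ✓
b: <>~p is F, p -> <>p is F. ✓
c: <>~p is F, p -> <>p is T. ✓
d: <>~p is F, p -> <>p is T. ✓
— 4 worlds.

3 and 4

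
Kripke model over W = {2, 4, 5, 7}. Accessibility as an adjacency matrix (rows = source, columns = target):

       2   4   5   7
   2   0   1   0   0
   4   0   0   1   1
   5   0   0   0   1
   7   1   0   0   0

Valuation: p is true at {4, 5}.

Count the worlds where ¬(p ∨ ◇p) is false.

3

2: p ∨ ◇p is T. ✗
4: p ∨ ◇p is T. ✗
5: p ∨ ◇p is T. ✗
7: p ∨ ◇p is F. ✓
Satisfying worlds: {7}.
So ¬(p ∨ ◇p) fails at the other 3 worlds.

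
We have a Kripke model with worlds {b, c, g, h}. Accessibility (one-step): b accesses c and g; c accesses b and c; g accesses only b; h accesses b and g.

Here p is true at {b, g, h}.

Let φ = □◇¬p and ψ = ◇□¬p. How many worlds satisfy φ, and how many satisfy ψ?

2 and 0

For □◇¬p:
b: successors {c, g}; ◇¬p there: c:T, g:F. ✗
c: successors {b, c}; ◇¬p there: b:T, c:T. ✓
g: successors {b}; ◇¬p there: b:T. ✓
h: successors {b, g}; ◇¬p there: b:T, g:F. ✗
— 2 worlds.
For ◇□¬p:
b: successors {c, g}; □¬p there: c:F, g:F. ✗
c: successors {b, c}; □¬p there: b:F, c:F. ✗
g: successors {b}; □¬p there: b:F. ✗
h: successors {b, g}; □¬p there: b:F, g:F. ✗
— 0 worlds.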